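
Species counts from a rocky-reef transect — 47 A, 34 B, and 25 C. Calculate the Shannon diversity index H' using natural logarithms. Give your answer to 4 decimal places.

Total N = 47+34+25 = 106, so the proportions are 0.443396, 0.320755, 0.235849 (working shown to 6 dp, full precision carried).
Each pᵢ ln pᵢ term: 0.443396×(-0.813291)=-0.360610, 0.320755×(-1.137079)=-0.364723, 0.235849×(-1.444563)=-0.340699.
Sum = -1.066033, so H' = 1.0660.

1.0660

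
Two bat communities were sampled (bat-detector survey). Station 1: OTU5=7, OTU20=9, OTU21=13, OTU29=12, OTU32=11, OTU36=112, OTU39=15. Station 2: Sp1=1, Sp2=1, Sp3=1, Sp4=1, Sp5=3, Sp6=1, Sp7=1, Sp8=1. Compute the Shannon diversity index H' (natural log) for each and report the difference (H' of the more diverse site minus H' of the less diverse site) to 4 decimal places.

0.6517

Station 1: N=179, proportions 0.0391061, 0.0502793, 0.0726257, 0.0670391, 0.0614525, 0.6256983, 0.0837989, giving H' = 1.3213015 (working shown to 7 dp, full precision carried).
Station 2: N=10, proportions 0.1, 0.1, 0.1, 0.1, 0.3, 0.1, 0.1, 0.1, giving H' = 1.9730014.
Difference = |1.3213015 − 1.9730014| = 0.6516999, i.e. 0.6517 to 4 decimal places.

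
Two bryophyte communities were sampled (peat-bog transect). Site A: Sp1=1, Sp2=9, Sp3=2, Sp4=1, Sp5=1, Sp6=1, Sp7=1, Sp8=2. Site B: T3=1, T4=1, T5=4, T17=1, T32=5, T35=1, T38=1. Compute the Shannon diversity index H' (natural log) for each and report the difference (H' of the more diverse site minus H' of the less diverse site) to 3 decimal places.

Site A: N=18, proportions 0.055556, 0.5, 0.111111, 0.055556, 0.055556, 0.055556, 0.055556, 0.111111, giving H' = 1.637727 (working shown to 6 dp, full precision carried).
Site B: N=14, proportions 0.071429, 0.071429, 0.285714, 0.071429, 0.357143, 0.071429, 0.071429, giving H' = 1.668174.
Difference = |1.637727 − 1.668174| = 0.030447, i.e. 0.030 to 3 decimal places.

0.030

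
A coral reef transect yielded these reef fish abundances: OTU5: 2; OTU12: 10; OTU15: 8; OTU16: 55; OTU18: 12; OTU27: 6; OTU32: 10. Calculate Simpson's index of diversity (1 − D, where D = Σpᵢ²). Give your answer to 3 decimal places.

Total N = 2+10+8+55+12+6+10 = 103, so the proportions are 0.01942, 0.09709, 0.07767, 0.53398, 0.1165, 0.05825, 0.09709 (working shown to 5 dp, full precision carried).
D = 0.01942² + 0.09709² + 0.07767² + 0.53398² + 0.1165² + 0.05825² + 0.09709² = 0.00038 + 0.00943 + 0.00603 + 0.28514 + 0.01357 + 0.00339 + 0.00943 = 0.32736.
So 1 − D = 0.67264, i.e. 0.673 to 3 decimal places.

0.673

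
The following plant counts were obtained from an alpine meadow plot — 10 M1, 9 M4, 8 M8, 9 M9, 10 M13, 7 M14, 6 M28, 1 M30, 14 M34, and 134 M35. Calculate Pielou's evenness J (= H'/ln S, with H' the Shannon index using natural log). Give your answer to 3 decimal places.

Total N = 10+9+8+9+10+7+6+1+14+134 = 208, so the proportions are 0.04808, 0.04327, 0.03846, 0.04327, 0.04808, 0.03365, 0.02885, 0.00481, 0.06731, 0.64423 (working shown to 5 dp, full precision carried).
H' = −Σ pᵢ ln pᵢ = −((-0.14591) + (-0.13588) + (-0.12531) + (-0.13588) + (-0.14591) + (-0.11414) + (-0.10228) + (-0.02566) + (-0.18163) + (-0.28327)) = 1.39587.
With S = 10 species, ln S = 2.30259, so J = 1.39587/2.30259 = 0.60622, i.e. 0.606 to 3 decimal places.

0.606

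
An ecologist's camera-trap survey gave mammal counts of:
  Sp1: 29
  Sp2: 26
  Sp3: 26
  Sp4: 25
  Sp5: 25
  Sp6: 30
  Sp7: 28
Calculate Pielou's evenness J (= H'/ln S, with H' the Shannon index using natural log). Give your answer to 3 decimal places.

0.999

Total N = 29+26+26+25+25+30+28 = 189, so the proportions are 0.15344, 0.13757, 0.13757, 0.13228, 0.13228, 0.15873, 0.14815 (working shown to 5 dp, full precision carried).
H' = −Σ pᵢ ln pᵢ = −((-0.28761) + (-0.27288) + (-0.27288) + (-0.26758) + (-0.26758) + (-0.29215) + (-0.28290)) = 1.94358.
With S = 7 species, ln S = 1.94591, so J = 1.94358/1.94591 = 0.99880, i.e. 0.999 to 3 decimal places.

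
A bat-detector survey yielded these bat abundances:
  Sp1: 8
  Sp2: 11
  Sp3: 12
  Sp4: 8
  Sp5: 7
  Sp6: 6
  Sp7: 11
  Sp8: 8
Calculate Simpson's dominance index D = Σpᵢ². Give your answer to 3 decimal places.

0.132

Total N = 8+11+12+8+7+6+11+8 = 71, so the proportions are 0.11268, 0.15493, 0.16901, 0.11268, 0.09859, 0.08451, 0.15493, 0.11268 (working shown to 5 dp, full precision carried).
D = 0.11268² + 0.15493² + 0.16901² + 0.11268² + 0.09859² + 0.08451² + 0.15493² + 0.11268² = 0.01270 + 0.02400 + 0.02857 + 0.01270 + 0.00972 + 0.00714 + 0.02400 + 0.01270 = 0.13152.
To 3 decimal places, D = 0.132.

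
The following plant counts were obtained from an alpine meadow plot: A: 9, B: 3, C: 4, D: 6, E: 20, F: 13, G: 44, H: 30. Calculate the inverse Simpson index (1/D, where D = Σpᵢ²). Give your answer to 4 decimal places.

4.6916

Total N = 9+3+4+6+20+13+44+30 = 129, so the proportions are 0.06976744, 0.02325581, 0.03100775, 0.04651163, 0.15503876, 0.10077519, 0.34108527, 0.23255814 (working shown to 8 dp, full precision carried).
D = 0.06976744² + 0.02325581² + 0.03100775² + 0.04651163² + 0.15503876² + 0.10077519² + 0.34108527² + 0.23255814² = 0.00486750 + 0.00054083 + 0.00096148 + 0.00216333 + 0.02403702 + 0.01015564 + 0.11633916 + 0.05408329 = 0.21314825.
So 1/D = 4.691570, i.e. 4.6916 to 4 decimal places.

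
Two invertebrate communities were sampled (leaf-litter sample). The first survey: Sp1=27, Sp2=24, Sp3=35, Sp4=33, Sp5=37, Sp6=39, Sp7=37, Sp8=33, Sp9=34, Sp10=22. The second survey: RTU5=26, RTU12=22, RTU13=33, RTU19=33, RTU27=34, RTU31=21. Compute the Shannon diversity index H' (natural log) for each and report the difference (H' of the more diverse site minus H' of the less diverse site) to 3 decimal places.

The first survey: N=321, proportions 0.08411, 0.07477, 0.10903, 0.1028, 0.11526, 0.1215, 0.11526, 0.1028, 0.10592, 0.06854, giving H' = 2.28716 (working shown to 5 dp, full precision carried).
The second survey: N=169, proportions 0.15385, 0.13018, 0.19527, 0.19527, 0.20118, 0.12426, giving H' = 1.77301.
Difference = |2.28716 − 1.77301| = 0.51415, i.e. 0.514 to 3 decimal places.

0.514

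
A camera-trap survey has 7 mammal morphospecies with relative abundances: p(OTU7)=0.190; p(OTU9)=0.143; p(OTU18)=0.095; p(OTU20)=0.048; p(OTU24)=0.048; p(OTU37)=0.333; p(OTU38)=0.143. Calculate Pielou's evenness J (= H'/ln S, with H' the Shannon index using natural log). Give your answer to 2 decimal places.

0.90

H' = −Σ pᵢ ln pᵢ = −((-0.3155) + (-0.2781) + (-0.2236) + (-0.1458) + (-0.1458) + (-0.3662) + (-0.2781)) = 1.7531 (working shown to 4 dp, full precision carried).
With S = 7 species, ln S = 1.9459, so J = 1.7531/1.9459 = 0.9009, i.e. 0.90 to 2 decimal places.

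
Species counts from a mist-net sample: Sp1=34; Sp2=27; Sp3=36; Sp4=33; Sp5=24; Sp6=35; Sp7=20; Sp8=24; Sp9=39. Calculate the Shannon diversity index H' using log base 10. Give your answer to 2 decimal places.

Total N = 34+27+36+33+24+35+20+24+39 = 272, so the proportions are 0.125, 0.0993, 0.1324, 0.1213, 0.0882, 0.1287, 0.0735, 0.0882, 0.1434 (working shown to 4 dp, full precision carried).
Each pᵢ log₁₀ pᵢ term: 0.125×(-0.9031)=-0.1129, 0.0993×(-1.0032)=-0.0996, 0.1324×(-0.8783)=-0.1162, 0.1213×(-0.9161)=-0.1111, 0.0882×(-1.0544)=-0.0930, 0.1287×(-0.8905)=-0.1146, 0.0735×(-1.1335)=-0.0833, 0.0882×(-1.0544)=-0.0930, 0.1434×(-0.8435)=-0.1209.
Sum = -0.9448, so H' = 0.94.

0.94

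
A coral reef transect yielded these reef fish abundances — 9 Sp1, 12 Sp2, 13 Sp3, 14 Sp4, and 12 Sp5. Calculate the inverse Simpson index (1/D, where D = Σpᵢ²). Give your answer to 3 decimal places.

Total N = 9+12+13+14+12 = 60, so the proportions are 0.15, 0.2, 0.2166667, 0.2333333, 0.2 (working shown to 7 dp, full precision carried).
D = 0.15² + 0.2² + 0.2166667² + 0.2333333² + 0.2² = 0.0225000 + 0.0400000 + 0.0469444 + 0.0544444 + 0.0400000 = 0.2038889.
So 1/D = 4.90463, i.e. 4.905 to 3 decimal places.

4.905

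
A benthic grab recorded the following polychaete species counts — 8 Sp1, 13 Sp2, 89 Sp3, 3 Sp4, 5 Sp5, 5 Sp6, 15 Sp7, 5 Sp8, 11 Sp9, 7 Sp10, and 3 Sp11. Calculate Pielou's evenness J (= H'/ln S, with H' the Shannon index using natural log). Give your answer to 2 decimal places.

Total N = 8+13+89+3+5+5+15+5+11+7+3 = 164, so the proportions are 0.0488, 0.0793, 0.5427, 0.0183, 0.0305, 0.0305, 0.0915, 0.0305, 0.0671, 0.0427, 0.0183 (working shown to 4 dp, full precision carried).
H' = −Σ pᵢ ln pᵢ = −((-0.1473) + (-0.2009) + (-0.3317) + (-0.0732) + (-0.1064) + (-0.1064) + (-0.2188) + (-0.1064) + (-0.1812) + (-0.1346) + (-0.0732)) = 1.6802.
With S = 11 species, ln S = 2.3979, so J = 1.6802/2.3979 = 0.7007, i.e. 0.70 to 2 decimal places.

0.70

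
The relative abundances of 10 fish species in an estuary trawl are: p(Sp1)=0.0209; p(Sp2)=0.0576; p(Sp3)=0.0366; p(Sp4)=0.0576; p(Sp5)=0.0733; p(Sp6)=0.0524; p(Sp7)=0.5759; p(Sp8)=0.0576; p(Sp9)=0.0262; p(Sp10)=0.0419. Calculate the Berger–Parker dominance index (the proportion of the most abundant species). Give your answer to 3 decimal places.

The largest proportion is 0.5759, i.e. d = 0.576 to 3 decimal places.

0.576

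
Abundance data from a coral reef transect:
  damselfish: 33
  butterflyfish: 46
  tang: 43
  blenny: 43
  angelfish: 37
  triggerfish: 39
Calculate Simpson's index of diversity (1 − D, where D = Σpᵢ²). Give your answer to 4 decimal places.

Total N = 33+46+43+43+37+39 = 241, so the proportions are 0.136929, 0.190871, 0.178423, 0.178423, 0.153527, 0.161826 (working shown to 6 dp, full precision carried).
D = 0.136929² + 0.190871² + 0.178423² + 0.178423² + 0.153527² + 0.161826² = 0.018750 + 0.036432 + 0.031835 + 0.031835 + 0.023571 + 0.026188 = 0.168609.
So 1 − D = 0.831391, i.e. 0.8314 to 4 decimal places.

0.8314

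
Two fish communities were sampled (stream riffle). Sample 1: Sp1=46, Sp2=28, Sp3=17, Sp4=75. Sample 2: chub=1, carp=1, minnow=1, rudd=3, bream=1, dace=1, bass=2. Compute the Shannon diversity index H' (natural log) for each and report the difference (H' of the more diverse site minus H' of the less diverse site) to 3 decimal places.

0.586

Sample 1: N=166, proportions 0.27711, 0.16867, 0.10241, 0.45181, giving H' = 1.24816 (working shown to 5 dp, full precision carried).
Sample 2: N=10, proportions 0.1, 0.1, 0.1, 0.3, 0.1, 0.1, 0.2, giving H' = 1.83437.
Difference = |1.24816 − 1.83437| = 0.58621, i.e. 0.586 to 3 decimal places.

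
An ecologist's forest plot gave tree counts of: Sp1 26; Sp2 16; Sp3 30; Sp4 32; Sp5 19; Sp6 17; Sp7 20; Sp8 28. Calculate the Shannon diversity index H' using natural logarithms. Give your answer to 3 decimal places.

2.048

Total N = 26+16+30+32+19+17+20+28 = 188, so the proportions are 0.1383, 0.08511, 0.15957, 0.17021, 0.10106, 0.09043, 0.10638, 0.14894 (working shown to 5 dp, full precision carried).
Each pᵢ ln pᵢ term: 0.1383×(-1.97835)=-0.27360, 0.08511×(-2.46385)=-0.20969, 0.15957×(-1.83524)=-0.29286, 0.17021×(-1.77071)=-0.30140, 0.10106×(-2.29200)=-0.23164, 0.09043×(-2.40323)=-0.21731, 0.10638×(-2.24071)=-0.23837, 0.14894×(-1.90424)=-0.28361.
Sum = -2.04848, so H' = 2.048.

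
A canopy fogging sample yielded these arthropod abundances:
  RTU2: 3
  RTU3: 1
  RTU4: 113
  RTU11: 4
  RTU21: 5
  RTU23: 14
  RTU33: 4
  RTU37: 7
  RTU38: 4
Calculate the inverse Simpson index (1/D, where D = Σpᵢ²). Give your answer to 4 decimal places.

1.8344

Total N = 3+1+113+4+5+14+4+7+4 = 155, so the proportions are 0.0193548, 0.0064516, 0.7290323, 0.0258065, 0.0322581, 0.0903226, 0.0258065, 0.0451613, 0.0258065 (working shown to 7 dp, full precision carried).
D = 0.0193548² + 0.0064516² + 0.7290323² + 0.0258065² + 0.0322581² + 0.0903226² + 0.0258065² + 0.0451613² + 0.0258065² = 0.0003746 + 0.0000416 + 0.5314880 + 0.0006660 + 0.0010406 + 0.0081582 + 0.0006660 + 0.0020395 + 0.0006660 = 0.5451405.
So 1/D = 1.834390, i.e. 1.8344 to 4 decimal places.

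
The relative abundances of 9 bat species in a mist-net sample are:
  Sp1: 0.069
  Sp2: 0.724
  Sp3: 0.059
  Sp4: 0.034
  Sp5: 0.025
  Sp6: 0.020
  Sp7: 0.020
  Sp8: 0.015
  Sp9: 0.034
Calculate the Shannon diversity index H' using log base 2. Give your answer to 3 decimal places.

Each pᵢ log₂ pᵢ term (working shown to 5 dp, full precision carried): 0.069×(-3.85726)=-0.26615, 0.724×(-0.46594)=-0.33734, 0.059×(-4.08314)=-0.24091, 0.034×(-4.87832)=-0.16586, 0.025×(-5.32193)=-0.13305, 0.02×(-5.64386)=-0.11288, 0.02×(-5.64386)=-0.11288, 0.015×(-6.05889)=-0.09088, 0.034×(-4.87832)=-0.16586.
Sum = -1.62581, so H' = 1.626.

1.626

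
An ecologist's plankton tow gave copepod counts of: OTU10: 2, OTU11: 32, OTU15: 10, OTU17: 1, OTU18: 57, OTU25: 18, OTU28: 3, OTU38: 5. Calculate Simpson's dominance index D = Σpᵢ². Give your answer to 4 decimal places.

0.2891

Total N = 2+32+10+1+57+18+3+5 = 128, so the proportions are 0.015625, 0.25, 0.078125, 0.007812, 0.445312, 0.140625, 0.023438, 0.039062 (working shown to 6 dp, full precision carried).
D = 0.015625² + 0.25² + 0.078125² + 0.007812² + 0.445312² + 0.140625² + 0.023438² + 0.039062² = 0.000244 + 0.062500 + 0.006104 + 0.000061 + 0.198303 + 0.019775 + 0.000549 + 0.001526 = 0.289062.
To 4 decimal places, D = 0.2891.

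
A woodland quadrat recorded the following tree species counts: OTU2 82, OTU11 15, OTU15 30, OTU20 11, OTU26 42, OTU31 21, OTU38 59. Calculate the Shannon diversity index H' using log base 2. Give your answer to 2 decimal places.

Total N = 82+15+30+11+42+21+59 = 260, so the proportions are 0.3154, 0.0577, 0.1154, 0.0423, 0.1615, 0.0808, 0.2269 (working shown to 4 dp, full precision carried).
Each pᵢ log₂ pᵢ term: 0.3154×(-1.6648)=-0.5251, 0.0577×(-4.1155)=-0.2374, 0.1154×(-3.1155)=-0.3595, 0.0423×(-4.5629)=-0.1930, 0.1615×(-2.6301)=-0.4249, 0.0808×(-3.6301)=-0.2932, 0.2269×(-2.1397)=-0.4856.
Sum = -2.5186, so H' = 2.52.

2.52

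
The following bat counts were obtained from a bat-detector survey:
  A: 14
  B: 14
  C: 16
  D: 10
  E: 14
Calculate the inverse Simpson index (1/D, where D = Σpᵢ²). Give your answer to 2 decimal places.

Total N = 14+14+16+10+14 = 68, so the proportions are 0.205882, 0.205882, 0.235294, 0.147059, 0.205882 (working shown to 6 dp, full precision carried).
D = 0.205882² + 0.205882² + 0.235294² + 0.147059² + 0.205882² = 0.042388 + 0.042388 + 0.055363 + 0.021626 + 0.042388 = 0.204152.
So 1/D = 4.8983, i.e. 4.90 to 2 decimal places.

4.90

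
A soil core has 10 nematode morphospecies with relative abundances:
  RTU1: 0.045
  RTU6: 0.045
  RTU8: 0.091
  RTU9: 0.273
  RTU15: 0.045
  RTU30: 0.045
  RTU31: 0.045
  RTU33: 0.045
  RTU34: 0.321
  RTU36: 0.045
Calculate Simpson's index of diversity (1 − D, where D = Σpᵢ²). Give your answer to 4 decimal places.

0.8000

D = 0.045² + 0.045² + 0.091² + 0.273² + 0.045² + 0.045² + 0.045² + 0.045² + 0.321² + 0.045² = 0.002025 + 0.002025 + 0.008281 + 0.074529 + 0.002025 + 0.002025 + 0.002025 + 0.002025 + 0.103041 + 0.002025 = 0.200026 (working shown to 6 dp, full precision carried).
So 1 − D = 0.799974, i.e. 0.8000 to 4 decimal places.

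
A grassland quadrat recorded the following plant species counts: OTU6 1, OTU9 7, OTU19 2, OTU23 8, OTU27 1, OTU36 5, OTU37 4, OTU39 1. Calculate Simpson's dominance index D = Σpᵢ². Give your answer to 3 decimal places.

Total N = 1+7+2+8+1+5+4+1 = 29, so the proportions are 0.03448, 0.24138, 0.06897, 0.27586, 0.03448, 0.17241, 0.13793, 0.03448 (working shown to 5 dp, full precision carried).
D = 0.03448² + 0.24138² + 0.06897² + 0.27586² + 0.03448² + 0.17241² + 0.13793² + 0.03448² = 0.00119 + 0.05826 + 0.00476 + 0.07610 + 0.00119 + 0.02973 + 0.01902 + 0.00119 = 0.19144.
To 3 decimal places, D = 0.191.

0.191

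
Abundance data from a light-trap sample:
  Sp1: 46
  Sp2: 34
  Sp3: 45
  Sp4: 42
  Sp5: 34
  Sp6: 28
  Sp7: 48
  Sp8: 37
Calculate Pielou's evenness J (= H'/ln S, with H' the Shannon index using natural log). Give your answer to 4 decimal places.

0.9930

Total N = 46+34+45+42+34+28+48+37 = 314, so the proportions are 0.146497, 0.10828, 0.143312, 0.133758, 0.10828, 0.089172, 0.152866, 0.117834 (working shown to 6 dp, full precision carried).
H' = −Σ pᵢ ln pᵢ = −((-0.281384) + (-0.240711) + (-0.278417) + (-0.269084) + (-0.240711) + (-0.215545) + (-0.287112) + (-0.251986)) = 2.064949.
With S = 8 species, ln S = 2.079442, so J = 2.064949/2.079442 = 0.993031, i.e. 0.9930 to 4 decimal places.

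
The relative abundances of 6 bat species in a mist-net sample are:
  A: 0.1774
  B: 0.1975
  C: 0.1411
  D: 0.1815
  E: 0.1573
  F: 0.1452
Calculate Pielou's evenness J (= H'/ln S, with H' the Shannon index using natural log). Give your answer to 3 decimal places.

0.996

H' = −Σ pᵢ ln pᵢ = −((-0.30679) + (-0.32035) + (-0.27631) + (-0.30973) + (-0.29094) + (-0.28018)) = 1.78430 (working shown to 5 dp, full precision carried).
With S = 6 species, ln S = 1.79176, so J = 1.78430/1.79176 = 0.99584, i.e. 0.996 to 3 decimal places.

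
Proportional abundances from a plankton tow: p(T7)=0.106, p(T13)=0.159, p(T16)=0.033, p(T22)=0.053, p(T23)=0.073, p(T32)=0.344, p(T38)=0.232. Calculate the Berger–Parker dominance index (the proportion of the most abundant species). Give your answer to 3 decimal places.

The largest proportion is 0.344, i.e. d = 0.344 to 3 decimal places.

0.344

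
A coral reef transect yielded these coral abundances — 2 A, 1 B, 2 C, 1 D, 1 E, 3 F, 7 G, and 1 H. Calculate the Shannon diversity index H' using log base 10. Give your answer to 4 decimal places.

0.7802

Total N = 2+1+2+1+1+3+7+1 = 18, so the proportions are 0.111111, 0.055556, 0.111111, 0.055556, 0.055556, 0.166667, 0.388889, 0.055556 (working shown to 6 dp, full precision carried).
Each pᵢ log₁₀ pᵢ term: 0.111111×(-0.954243)=-0.106027, 0.055556×(-1.255273)=-0.069737, 0.111111×(-0.954243)=-0.106027, 0.055556×(-1.255273)=-0.069737, 0.055556×(-1.255273)=-0.069737, 0.166667×(-0.778151)=-0.129692, 0.388889×(-0.410174)=-0.159512, 0.055556×(-1.255273)=-0.069737.
Sum = -0.780208, so H' = 0.7802.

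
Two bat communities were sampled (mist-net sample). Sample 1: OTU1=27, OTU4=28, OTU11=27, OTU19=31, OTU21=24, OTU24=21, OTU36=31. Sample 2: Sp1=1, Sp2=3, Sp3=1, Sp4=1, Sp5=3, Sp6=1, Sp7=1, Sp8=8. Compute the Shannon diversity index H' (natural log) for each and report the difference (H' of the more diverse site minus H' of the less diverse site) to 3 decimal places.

Sample 1: N=189, proportions 0.14286, 0.14815, 0.14286, 0.16402, 0.12698, 0.11111, 0.16402, giving H' = 1.93808 (working shown to 5 dp, full precision carried).
Sample 2: N=19, proportions 0.05263, 0.15789, 0.05263, 0.05263, 0.15789, 0.05263, 0.05263, 0.42105, giving H' = 1.72195.
Difference = |1.93808 − 1.72195| = 0.21613, i.e. 0.216 to 3 decimal places.

0.216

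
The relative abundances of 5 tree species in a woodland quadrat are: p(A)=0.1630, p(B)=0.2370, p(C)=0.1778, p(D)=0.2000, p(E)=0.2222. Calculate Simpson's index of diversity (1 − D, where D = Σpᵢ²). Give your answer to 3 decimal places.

D = 0.163² + 0.237² + 0.1778² + 0.2² + 0.2222² = 0.02657 + 0.05617 + 0.03161 + 0.04000 + 0.04937 = 0.20372 (working shown to 5 dp, full precision carried).
So 1 − D = 0.79628, i.e. 0.796 to 3 decimal places.

0.796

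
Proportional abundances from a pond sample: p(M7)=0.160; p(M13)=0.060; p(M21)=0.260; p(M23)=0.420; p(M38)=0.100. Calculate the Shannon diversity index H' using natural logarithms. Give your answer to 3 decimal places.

Each pᵢ ln pᵢ term (working shown to 5 dp, full precision carried): 0.16×(-1.83258)=-0.29321, 0.06×(-2.81341)=-0.16880, 0.26×(-1.34707)=-0.35024, 0.42×(-0.86750)=-0.36435, 0.1×(-2.30259)=-0.23026.
Sum = -1.40687, so H' = 1.407.

1.407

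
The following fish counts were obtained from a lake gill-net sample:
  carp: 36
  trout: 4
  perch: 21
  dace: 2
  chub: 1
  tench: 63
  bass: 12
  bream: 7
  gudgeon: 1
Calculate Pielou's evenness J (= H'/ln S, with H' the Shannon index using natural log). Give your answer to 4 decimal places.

0.7098

Total N = 36+4+21+2+1+63+12+7+1 = 147, so the proportions are 0.244898, 0.027211, 0.142857, 0.013605, 0.006803, 0.428571, 0.081633, 0.047619, 0.006803 (working shown to 6 dp, full precision carried).
H' = −Σ pᵢ ln pᵢ = −((-0.344550) + (-0.098072) + (-0.277987) + (-0.058466) + (-0.033949) + (-0.363128) + (-0.204533) + (-0.144977) + (-0.033949)) = 1.559610.
With S = 9 species, ln S = 2.197225, so J = 1.559610/2.197225 = 0.709809, i.e. 0.7098 to 4 decimal places.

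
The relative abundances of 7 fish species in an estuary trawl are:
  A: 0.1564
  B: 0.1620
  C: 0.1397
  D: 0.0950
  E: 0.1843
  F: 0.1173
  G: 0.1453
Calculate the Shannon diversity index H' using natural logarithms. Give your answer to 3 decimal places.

1.927

Each pᵢ ln pᵢ term (working shown to 5 dp, full precision carried): 0.1564×(-1.85534)=-0.29017, 0.162×(-1.82016)=-0.29487, 0.1397×(-1.96826)=-0.27497, 0.095×(-2.35388)=-0.22362, 0.1843×(-1.69119)=-0.31169, 0.1173×(-2.14302)=-0.25138, 0.1453×(-1.92895)=-0.28028.
Sum = -1.92696, so H' = 1.927.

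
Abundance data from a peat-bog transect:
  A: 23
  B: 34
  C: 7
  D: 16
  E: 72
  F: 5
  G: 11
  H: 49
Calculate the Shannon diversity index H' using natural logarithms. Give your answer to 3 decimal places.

Total N = 23+34+7+16+72+5+11+49 = 217, so the proportions are 0.10599, 0.15668, 0.03226, 0.07373, 0.3318, 0.02304, 0.05069, 0.22581 (working shown to 5 dp, full precision carried).
Each pᵢ ln pᵢ term: 0.10599×(-2.24440)=-0.23789, 0.15668×(-1.85354)=-0.29042, 0.03226×(-3.43399)=-0.11077, 0.07373×(-2.60731)=-0.19224, 0.3318×(-1.10323)=-0.36605, 0.02304×(-3.77046)=-0.08688, 0.05069×(-2.98200)=-0.15116, 0.22581×(-1.48808)=-0.33602.
Sum = -1.77142, so H' = 1.771.

1.771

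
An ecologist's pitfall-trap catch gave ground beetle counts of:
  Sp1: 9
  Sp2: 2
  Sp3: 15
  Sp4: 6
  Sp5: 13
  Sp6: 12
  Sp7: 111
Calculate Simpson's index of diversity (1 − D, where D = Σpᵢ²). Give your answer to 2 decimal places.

0.54

Total N = 9+2+15+6+13+12+111 = 168, so the proportions are 0.0536, 0.0119, 0.0893, 0.0357, 0.0774, 0.0714, 0.6607 (working shown to 4 dp, full precision carried).
D = 0.0536² + 0.0119² + 0.0893² + 0.0357² + 0.0774² + 0.0714² + 0.6607² = 0.0029 + 0.0001 + 0.0080 + 0.0013 + 0.0060 + 0.0051 + 0.4365 = 0.4599.
So 1 − D = 0.5401, i.e. 0.54 to 2 decimal places.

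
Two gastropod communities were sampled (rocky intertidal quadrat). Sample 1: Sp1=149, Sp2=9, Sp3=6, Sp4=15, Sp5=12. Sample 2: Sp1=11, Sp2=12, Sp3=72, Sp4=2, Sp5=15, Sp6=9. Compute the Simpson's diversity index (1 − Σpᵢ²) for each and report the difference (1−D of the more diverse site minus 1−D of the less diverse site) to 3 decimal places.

0.229

Sample 1: N=191, proportions 0.7801, 0.04712, 0.03141, 0.07853, 0.06283, giving 1−D = 0.37811 (working shown to 5 dp, full precision carried).
Sample 2: N=121, proportions 0.09091, 0.09917, 0.59504, 0.01653, 0.12397, 0.07438, giving 1−D = 0.60665.
Difference = |0.37811 − 0.60665| = 0.22854, i.e. 0.229 to 3 decimal places.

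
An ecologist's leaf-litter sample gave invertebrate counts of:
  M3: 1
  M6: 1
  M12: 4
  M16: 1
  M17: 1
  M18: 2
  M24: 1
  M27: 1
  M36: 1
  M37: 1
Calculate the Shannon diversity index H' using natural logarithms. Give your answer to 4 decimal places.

Total N = 1+1+4+1+1+2+1+1+1+1 = 14, so the proportions are 0.071429, 0.071429, 0.285714, 0.071429, 0.071429, 0.142857, 0.071429, 0.071429, 0.071429, 0.071429 (working shown to 6 dp, full precision carried).
Each pᵢ ln pᵢ term: 0.071429×(-2.639057)=-0.188504, 0.071429×(-2.639057)=-0.188504, 0.285714×(-1.252763)=-0.357932, 0.071429×(-2.639057)=-0.188504, 0.071429×(-2.639057)=-0.188504, 0.142857×(-1.945910)=-0.277987, 0.071429×(-2.639057)=-0.188504, 0.071429×(-2.639057)=-0.188504, 0.071429×(-2.639057)=-0.188504, 0.071429×(-2.639057)=-0.188504.
Sum = -2.143952, so H' = 2.1440.

2.1440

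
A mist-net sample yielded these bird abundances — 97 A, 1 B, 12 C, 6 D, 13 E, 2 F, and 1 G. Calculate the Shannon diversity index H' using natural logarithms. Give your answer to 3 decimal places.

0.951

Total N = 97+1+12+6+13+2+1 = 132, so the proportions are 0.73485, 0.00758, 0.09091, 0.04545, 0.09848, 0.01515, 0.00758 (working shown to 5 dp, full precision carried).
Each pᵢ ln pᵢ term: 0.73485×(-0.30809)=-0.22640, 0.00758×(-4.88280)=-0.03699, 0.09091×(-2.39790)=-0.21799, 0.04545×(-3.09104)=-0.14050, 0.09848×(-2.31785)=-0.22827, 0.01515×(-4.18965)=-0.06348, 0.00758×(-4.88280)=-0.03699.
Sum = -0.95063, so H' = 0.951.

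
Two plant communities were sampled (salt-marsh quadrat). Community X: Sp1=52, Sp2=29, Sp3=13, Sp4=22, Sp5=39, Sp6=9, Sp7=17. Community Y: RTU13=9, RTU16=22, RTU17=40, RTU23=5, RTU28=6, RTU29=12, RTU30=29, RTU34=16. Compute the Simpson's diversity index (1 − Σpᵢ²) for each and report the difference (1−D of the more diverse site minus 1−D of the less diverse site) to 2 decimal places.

Community X: N=181, proportions 0.28729, 0.16022, 0.07182, 0.12155, 0.21547, 0.04972, 0.09392, giving 1−D = 0.81414 (working shown to 5 dp, full precision carried).
Community Y: N=139, proportions 0.06475, 0.15827, 0.28777, 0.03597, 0.04317, 0.08633, 0.20863, 0.11511, giving 1−D = 0.82056.
Difference = |0.81414 − 0.82056| = 0.00642, i.e. 0.01 to 2 decimal places.

0.01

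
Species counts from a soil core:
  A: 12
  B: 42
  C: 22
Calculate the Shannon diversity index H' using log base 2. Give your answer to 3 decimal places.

Total N = 12+42+22 = 76, so the proportions are 0.15789, 0.55263, 0.28947 (working shown to 5 dp, full precision carried).
Each pᵢ log₂ pᵢ term: 0.15789×(-2.66297)=-0.42047, 0.55263×(-0.85561)=-0.47284, 0.28947×(-1.78850)=-0.51772.
Sum = -1.41103, so H' = 1.411.

1.411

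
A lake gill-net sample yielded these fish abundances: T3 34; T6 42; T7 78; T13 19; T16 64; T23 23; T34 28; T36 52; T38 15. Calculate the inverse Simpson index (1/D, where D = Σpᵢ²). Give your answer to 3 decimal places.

7.119

Total N = 34+42+78+19+64+23+28+52+15 = 355, so the proportions are 0.0957746, 0.1183099, 0.2197183, 0.0535211, 0.1802817, 0.0647887, 0.0788732, 0.1464789, 0.0422535 (working shown to 7 dp, full precision carried).
D = 0.0957746² + 0.1183099² + 0.2197183² + 0.0535211² + 0.1802817² + 0.0647887² + 0.0788732² + 0.1464789² + 0.0422535² = 0.0091728 + 0.0139972 + 0.0482761 + 0.0028645 + 0.0325015 + 0.0041976 + 0.0062210 + 0.0214561 + 0.0017854 = 0.1404721.
So 1/D = 7.11885, i.e. 7.119 to 3 decimal places.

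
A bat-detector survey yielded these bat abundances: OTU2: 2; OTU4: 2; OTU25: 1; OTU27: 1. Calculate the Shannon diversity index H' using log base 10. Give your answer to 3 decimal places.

0.577

Total N = 2+2+1+1 = 6, so the proportions are 0.33333, 0.33333, 0.16667, 0.16667 (working shown to 5 dp, full precision carried).
Each pᵢ log₁₀ pᵢ term: 0.33333×(-0.47712)=-0.15904, 0.33333×(-0.47712)=-0.15904, 0.16667×(-0.77815)=-0.12969, 0.16667×(-0.77815)=-0.12969.
Sum = -0.57746, so H' = 0.577.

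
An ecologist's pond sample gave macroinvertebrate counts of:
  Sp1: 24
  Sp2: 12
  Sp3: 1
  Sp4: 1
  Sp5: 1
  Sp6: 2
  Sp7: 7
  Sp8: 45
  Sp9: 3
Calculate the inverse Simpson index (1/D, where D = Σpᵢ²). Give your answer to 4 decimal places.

Total N = 24+12+1+1+1+2+7+45+3 = 96, so the proportions are 0.25, 0.125, 0.01041667, 0.01041667, 0.01041667, 0.02083333, 0.07291667, 0.46875, 0.03125 (working shown to 8 dp, full precision carried).
D = 0.25² + 0.125² + 0.01041667² + 0.01041667² + 0.01041667² + 0.02083333² + 0.07291667² + 0.46875² + 0.03125² = 0.06250000 + 0.01562500 + 0.00010851 + 0.00010851 + 0.00010851 + 0.00043403 + 0.00531684 + 0.21972656 + 0.00097656 = 0.30490451.
So 1/D = 3.279715, i.e. 3.2797 to 4 decimal places.

3.2797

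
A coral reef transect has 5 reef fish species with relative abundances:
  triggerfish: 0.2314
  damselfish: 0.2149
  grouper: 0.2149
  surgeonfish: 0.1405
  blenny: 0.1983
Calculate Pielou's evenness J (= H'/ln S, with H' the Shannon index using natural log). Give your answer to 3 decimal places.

H' = −Σ pᵢ ln pᵢ = −((-0.33868) + (-0.33043) + (-0.33043) + (-0.27574) + (-0.32084)) = 1.59611 (working shown to 5 dp, full precision carried).
With S = 5 species, ln S = 1.60944, so J = 1.59611/1.60944 = 0.99172, i.e. 0.992 to 3 decimal places.

0.992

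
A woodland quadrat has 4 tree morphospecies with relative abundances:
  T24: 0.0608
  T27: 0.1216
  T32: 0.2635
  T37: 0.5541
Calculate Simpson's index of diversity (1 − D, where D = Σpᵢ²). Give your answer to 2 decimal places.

0.61

D = 0.0608² + 0.1216² + 0.2635² + 0.5541² = 0.0037 + 0.0148 + 0.0694 + 0.3070 = 0.3949 (working shown to 4 dp, full precision carried).
So 1 − D = 0.6051, i.e. 0.61 to 2 decimal places.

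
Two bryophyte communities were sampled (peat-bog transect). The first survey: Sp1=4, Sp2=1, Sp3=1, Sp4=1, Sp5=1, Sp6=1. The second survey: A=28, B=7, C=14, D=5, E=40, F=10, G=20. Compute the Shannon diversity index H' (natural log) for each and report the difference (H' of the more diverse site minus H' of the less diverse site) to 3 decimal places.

The first survey: N=9, proportions 0.444444, 0.111111, 0.111111, 0.111111, 0.111111, 0.111111, giving H' = 1.581094 (working shown to 6 dp, full precision carried).
The second survey: N=124, proportions 0.225806, 0.056452, 0.112903, 0.040323, 0.322581, 0.080645, 0.16129, giving H' = 1.736308.
Difference = |1.581094 − 1.736308| = 0.155214, i.e. 0.155 to 3 decimal places.

0.155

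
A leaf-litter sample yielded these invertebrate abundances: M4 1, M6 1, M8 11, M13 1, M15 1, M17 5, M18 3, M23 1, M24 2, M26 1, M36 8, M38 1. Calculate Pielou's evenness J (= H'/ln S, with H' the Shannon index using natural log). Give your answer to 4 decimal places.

0.8190

Total N = 1+1+11+1+1+5+3+1+2+1+8+1 = 36, so the proportions are 0.027778, 0.027778, 0.305556, 0.027778, 0.027778, 0.138889, 0.083333, 0.027778, 0.055556, 0.027778, 0.222222, 0.027778 (working shown to 6 dp, full precision carried).
H' = −Σ pᵢ ln pᵢ = −((-0.099542) + (-0.099542) + (-0.362274) + (-0.099542) + (-0.099542) + (-0.274178) + (-0.207076) + (-0.099542) + (-0.160576) + (-0.099542) + (-0.334239) + (-0.099542)) = 2.035138.
With S = 12 species, ln S = 2.484907, so J = 2.035138/2.484907 = 0.819000, i.e. 0.8190 to 4 decimal places.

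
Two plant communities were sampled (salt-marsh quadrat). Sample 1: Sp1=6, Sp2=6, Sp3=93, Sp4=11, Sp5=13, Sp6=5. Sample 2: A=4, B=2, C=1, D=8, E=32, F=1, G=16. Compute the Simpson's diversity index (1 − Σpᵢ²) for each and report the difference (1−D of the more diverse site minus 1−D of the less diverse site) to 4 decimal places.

0.1697

Sample 1: N=134, proportions 0.044776, 0.044776, 0.69403, 0.08209, 0.097015, 0.037313, giving 1−D = 0.496770 (working shown to 6 dp, full precision carried).
Sample 2: N=64, proportions 0.0625, 0.03125, 0.015625, 0.125, 0.5, 0.015625, 0.25, giving 1−D = 0.666504.
Difference = |0.496770 − 0.666504| = 0.169734, i.e. 0.1697 to 4 decimal places.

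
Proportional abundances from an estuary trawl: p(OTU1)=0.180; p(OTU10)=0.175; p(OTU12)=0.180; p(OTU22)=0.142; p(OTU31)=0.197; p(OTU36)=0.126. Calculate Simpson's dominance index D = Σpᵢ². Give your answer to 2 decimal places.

D = 0.18² + 0.175² + 0.18² + 0.142² + 0.197² + 0.126² = 0.0324 + 0.0306 + 0.0324 + 0.0202 + 0.0388 + 0.0159 = 0.1703 (working shown to 4 dp, full precision carried).
To 2 decimal places, D = 0.17.

0.17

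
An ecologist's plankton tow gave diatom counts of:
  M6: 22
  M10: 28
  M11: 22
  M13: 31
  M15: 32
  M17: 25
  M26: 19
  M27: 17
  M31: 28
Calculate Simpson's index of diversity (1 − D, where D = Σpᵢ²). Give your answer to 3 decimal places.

Total N = 22+28+22+31+32+25+19+17+28 = 224, so the proportions are 0.09821, 0.125, 0.09821, 0.13839, 0.14286, 0.11161, 0.08482, 0.07589, 0.125 (working shown to 5 dp, full precision carried).
D = 0.09821² + 0.125² + 0.09821² + 0.13839² + 0.14286² + 0.11161² + 0.08482² + 0.07589² + 0.125² = 0.00965 + 0.01562 + 0.00965 + 0.01915 + 0.02041 + 0.01246 + 0.00719 + 0.00576 + 0.01562 = 0.11551.
So 1 − D = 0.88449, i.e. 0.884 to 3 decimal places.

0.884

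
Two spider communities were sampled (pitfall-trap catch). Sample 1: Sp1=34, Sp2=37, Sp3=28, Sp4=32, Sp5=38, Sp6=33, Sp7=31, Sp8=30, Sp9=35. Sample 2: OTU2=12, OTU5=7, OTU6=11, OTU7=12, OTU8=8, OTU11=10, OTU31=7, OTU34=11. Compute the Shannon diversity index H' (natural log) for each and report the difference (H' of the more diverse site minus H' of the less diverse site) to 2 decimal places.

0.13

Sample 1: N=298, proportions 0.1141, 0.1242, 0.094, 0.1074, 0.1275, 0.1107, 0.104, 0.1007, 0.1174, giving H' = 2.1929 (working shown to 4 dp, full precision carried).
Sample 2: N=78, proportions 0.1538, 0.0897, 0.141, 0.1538, 0.1026, 0.1282, 0.0897, 0.141, giving H' = 2.0580.
Difference = |2.1929 − 2.0580| = 0.1349, i.e. 0.13 to 2 decimal places.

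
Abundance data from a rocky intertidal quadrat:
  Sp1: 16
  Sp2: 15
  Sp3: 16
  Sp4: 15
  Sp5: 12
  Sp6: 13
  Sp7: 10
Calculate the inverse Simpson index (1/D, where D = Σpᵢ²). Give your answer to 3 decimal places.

6.843

Total N = 16+15+16+15+12+13+10 = 97, so the proportions are 0.1649485, 0.1546392, 0.1649485, 0.1546392, 0.1237113, 0.1340206, 0.1030928 (working shown to 7 dp, full precision carried).
D = 0.1649485² + 0.1546392² + 0.1649485² + 0.1546392² + 0.1237113² + 0.1340206² + 0.1030928² = 0.0272080 + 0.0239133 + 0.0272080 + 0.0239133 + 0.0153045 + 0.0179615 + 0.0106281 = 0.1461367.
So 1/D = 6.84291, i.e. 6.843 to 3 decimal places.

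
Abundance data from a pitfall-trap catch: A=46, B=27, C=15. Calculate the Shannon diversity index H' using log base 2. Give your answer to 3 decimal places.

1.447

Total N = 46+27+15 = 88, so the proportions are 0.52273, 0.30682, 0.17045 (working shown to 5 dp, full precision carried).
Each pᵢ log₂ pᵢ term: 0.52273×(-0.93587)=-0.48920, 0.30682×(-1.70454)=-0.52299, 0.17045×(-2.55254)=-0.43509.
Sum = -1.44728, so H' = 1.447.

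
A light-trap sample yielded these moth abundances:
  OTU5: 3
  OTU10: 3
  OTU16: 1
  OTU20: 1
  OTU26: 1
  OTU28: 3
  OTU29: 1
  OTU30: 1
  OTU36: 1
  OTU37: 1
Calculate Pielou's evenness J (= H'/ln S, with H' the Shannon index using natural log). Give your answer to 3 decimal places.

0.936

Total N = 3+3+1+1+1+3+1+1+1+1 = 16, so the proportions are 0.1875, 0.1875, 0.0625, 0.0625, 0.0625, 0.1875, 0.0625, 0.0625, 0.0625, 0.0625 (working shown to 5 dp, full precision carried).
H' = −Σ pᵢ ln pᵢ = −((-0.31387) + (-0.31387) + (-0.17329) + (-0.17329) + (-0.17329) + (-0.31387) + (-0.17329) + (-0.17329) + (-0.17329) + (-0.17329)) = 2.15462.
With S = 10 species, ln S = 2.30259, so J = 2.15462/2.30259 = 0.93574, i.e. 0.936 to 3 decimal places.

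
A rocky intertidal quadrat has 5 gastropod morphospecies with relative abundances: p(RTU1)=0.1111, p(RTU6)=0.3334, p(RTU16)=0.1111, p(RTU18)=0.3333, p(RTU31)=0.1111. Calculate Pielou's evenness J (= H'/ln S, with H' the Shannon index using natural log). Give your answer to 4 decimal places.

0.9101

H' = −Σ pᵢ ln pᵢ = −((-0.244123) + (-0.366211) + (-0.244123) + (-0.366201) + (-0.244123)) = 1.464780 (working shown to 6 dp, full precision carried).
With S = 5 species, ln S = 1.609438, so J = 1.464780/1.609438 = 0.910119, i.e. 0.9101 to 4 decimal places.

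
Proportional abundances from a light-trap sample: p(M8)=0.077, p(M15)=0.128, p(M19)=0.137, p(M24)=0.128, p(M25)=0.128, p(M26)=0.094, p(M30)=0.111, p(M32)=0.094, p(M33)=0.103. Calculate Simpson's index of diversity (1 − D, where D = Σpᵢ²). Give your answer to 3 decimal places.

0.886

D = 0.077² + 0.128² + 0.137² + 0.128² + 0.128² + 0.094² + 0.111² + 0.094² + 0.103² = 0.00593 + 0.01638 + 0.01877 + 0.01638 + 0.01638 + 0.00884 + 0.01232 + 0.00884 + 0.01061 = 0.11445 (working shown to 5 dp, full precision carried).
So 1 − D = 0.88555, i.e. 0.886 to 3 decimal places.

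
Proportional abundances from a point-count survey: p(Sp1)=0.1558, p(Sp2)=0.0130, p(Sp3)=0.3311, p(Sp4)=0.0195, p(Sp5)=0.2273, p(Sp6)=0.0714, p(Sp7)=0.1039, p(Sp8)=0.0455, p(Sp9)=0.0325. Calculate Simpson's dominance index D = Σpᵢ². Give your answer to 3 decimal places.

D = 0.1558² + 0.013² + 0.3311² + 0.0195² + 0.2273² + 0.0714² + 0.1039² + 0.0455² + 0.0325² = 0.02427 + 0.00017 + 0.10963 + 0.00038 + 0.05167 + 0.00510 + 0.01080 + 0.00207 + 0.00106 = 0.20514 (working shown to 5 dp, full precision carried).
To 3 decimal places, D = 0.205.

0.205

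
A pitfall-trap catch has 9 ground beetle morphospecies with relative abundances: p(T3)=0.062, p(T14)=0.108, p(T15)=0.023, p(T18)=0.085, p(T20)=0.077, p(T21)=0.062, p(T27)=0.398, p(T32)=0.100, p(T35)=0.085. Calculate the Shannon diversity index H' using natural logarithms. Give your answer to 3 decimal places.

1.885

Each pᵢ ln pᵢ term (working shown to 5 dp, full precision carried): 0.062×(-2.78062)=-0.17240, 0.108×(-2.22562)=-0.24037, 0.023×(-3.77226)=-0.08676, 0.085×(-2.46510)=-0.20953, 0.077×(-2.56395)=-0.19742, 0.062×(-2.78062)=-0.17240, 0.398×(-0.92130)=-0.36668, 0.1×(-2.30259)=-0.23026, 0.085×(-2.46510)=-0.20953.
Sum = -1.88536, so H' = 1.885.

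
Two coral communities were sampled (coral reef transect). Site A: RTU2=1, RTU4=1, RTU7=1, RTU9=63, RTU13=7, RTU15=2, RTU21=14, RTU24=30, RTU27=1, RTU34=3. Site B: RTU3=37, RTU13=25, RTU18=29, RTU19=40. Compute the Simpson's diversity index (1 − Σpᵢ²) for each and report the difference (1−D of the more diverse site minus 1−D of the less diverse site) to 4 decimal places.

0.0807

Site A: N=123, proportions 0.00813, 0.00813, 0.00813, 0.512195, 0.056911, 0.01626, 0.113821, 0.243902, 0.00813, 0.02439, giving 1−D = 0.660850 (working shown to 6 dp, full precision carried).
Site B: N=131, proportions 0.282443, 0.19084, 0.221374, 0.305344, giving 1−D = 0.741565.
Difference = |0.660850 − 0.741565| = 0.080715, i.e. 0.0807 to 4 decimal places.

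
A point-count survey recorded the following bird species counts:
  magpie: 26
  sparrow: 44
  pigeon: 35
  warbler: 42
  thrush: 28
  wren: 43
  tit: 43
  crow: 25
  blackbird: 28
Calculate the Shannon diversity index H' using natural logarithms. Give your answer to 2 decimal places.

2.17

Total N = 26+44+35+42+28+43+43+25+28 = 314, so the proportions are 0.0828, 0.1401, 0.1115, 0.1338, 0.0892, 0.1369, 0.1369, 0.0796, 0.0892 (working shown to 4 dp, full precision carried).
Each pᵢ ln pᵢ term: 0.0828×(-2.4913)=-0.2063, 0.1401×(-1.9652)=-0.2754, 0.1115×(-2.1940)=-0.2446, 0.1338×(-2.0117)=-0.2691, 0.0892×(-2.4172)=-0.2155, 0.1369×(-1.9882)=-0.2723, 0.1369×(-1.9882)=-0.2723, 0.0796×(-2.5305)=-0.2015, 0.0892×(-2.4172)=-0.2155.
Sum = -2.1724, so H' = 2.17.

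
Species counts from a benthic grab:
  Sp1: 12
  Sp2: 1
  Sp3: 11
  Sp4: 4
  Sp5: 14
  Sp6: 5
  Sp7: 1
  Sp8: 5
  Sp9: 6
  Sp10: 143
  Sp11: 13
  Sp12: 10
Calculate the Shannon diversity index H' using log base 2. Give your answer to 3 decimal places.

2.097

Total N = 12+1+11+4+14+5+1+5+6+143+13+10 = 225, so the proportions are 0.05333, 0.00444, 0.04889, 0.01778, 0.06222, 0.02222, 0.00444, 0.02222, 0.02667, 0.63556, 0.05778, 0.04444 (working shown to 5 dp, full precision carried).
Each pᵢ log₂ pᵢ term: 0.05333×(-4.22882)=-0.22554, 0.00444×(-7.81378)=-0.03473, 0.04889×(-4.35435)=-0.21288, 0.01778×(-5.81378)=-0.10336, 0.06222×(-4.00643)=-0.24929, 0.02222×(-5.49185)=-0.12204, 0.00444×(-7.81378)=-0.03473, 0.02222×(-5.49185)=-0.12204, 0.02667×(-5.22882)=-0.13944, 0.63556×(-0.65391)=-0.41560, 0.05778×(-4.11334)=-0.23766, 0.04444×(-4.49185)=-0.19964.
Sum = -2.09693, so H' = 2.097.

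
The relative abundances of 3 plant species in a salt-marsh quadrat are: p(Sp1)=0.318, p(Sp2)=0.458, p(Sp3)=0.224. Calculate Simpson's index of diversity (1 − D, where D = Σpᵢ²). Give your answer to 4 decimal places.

D = 0.318² + 0.458² + 0.224² = 0.101124 + 0.209764 + 0.050176 = 0.361064 (working shown to 6 dp, full precision carried).
So 1 − D = 0.638936, i.e. 0.6389 to 4 decimal places.

0.6389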